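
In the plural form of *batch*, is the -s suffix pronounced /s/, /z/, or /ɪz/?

/ɪz/

The stem *batch* ends in a sibilant (/s, z, ʃ, ʒ, tʃ, dʒ/).
The plural suffix surfaces as /ɪz/ after sibilants, /s/ after other voiceless consonants, and /z/ after other voiced sounds.
So the plural -s on *batch* is pronounced /ɪz/.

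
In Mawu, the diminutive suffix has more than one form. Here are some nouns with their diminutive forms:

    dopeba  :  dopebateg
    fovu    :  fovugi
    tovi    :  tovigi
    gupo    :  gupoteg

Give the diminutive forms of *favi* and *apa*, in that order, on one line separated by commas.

The alternation tracks the last vowel of the stem — -gi when the last vowel of the stem is a high vowel (*fovu*, *tovi*); -teg when the last vowel of the stem is a non-high vowel (*dopeba*, *gupo*).
The last vowel of *favi* is /i/, which is a high vowel, so the suffix is -gi, giving *favigi*.
*apa* — last vowel /a/ (a non-high vowel) → -teg → *apateg*.

favigi, apateg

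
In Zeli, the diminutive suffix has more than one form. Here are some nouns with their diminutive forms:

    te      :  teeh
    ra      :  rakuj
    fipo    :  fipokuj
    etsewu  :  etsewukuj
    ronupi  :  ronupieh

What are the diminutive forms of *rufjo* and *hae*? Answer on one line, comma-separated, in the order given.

rufjokuj, haeeh

The alternation tracks the last vowel of the stem — -eh when the last vowel of the stem is a front vowel (*te*, *ronupi*); -kuj when the last vowel of the stem is a back vowel (*ra*, *fipo*, *etsewu*).
*rufjo*: last vowel = /o/, a back vowel → -kuj → *rufjokuj*.
*hae* — last vowel /e/ (a front vowel) → -eh → *haeeh*.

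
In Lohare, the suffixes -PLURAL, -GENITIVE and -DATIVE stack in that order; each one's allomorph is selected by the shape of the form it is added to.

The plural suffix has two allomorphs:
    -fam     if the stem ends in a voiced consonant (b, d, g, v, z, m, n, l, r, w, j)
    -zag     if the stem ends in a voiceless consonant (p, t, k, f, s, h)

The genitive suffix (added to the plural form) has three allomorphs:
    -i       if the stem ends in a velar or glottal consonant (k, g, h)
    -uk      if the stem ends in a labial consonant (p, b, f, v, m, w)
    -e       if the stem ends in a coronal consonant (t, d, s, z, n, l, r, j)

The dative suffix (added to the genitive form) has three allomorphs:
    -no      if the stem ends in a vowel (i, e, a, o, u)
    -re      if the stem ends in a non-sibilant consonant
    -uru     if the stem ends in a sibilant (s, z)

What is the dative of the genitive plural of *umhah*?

Since the final consonant of *umhah* is /h/ (voiceless), it takes -zag, giving *umhahzag*.
The plural form *umhahzag*: final consonant = /g/, velar/glottal → -i → *umhahzagi*.
Since the final sound of the genitive form *umhahzagi* is /i/ (a vowel), it takes -no, giving *umhahzagino*.

umhahzagino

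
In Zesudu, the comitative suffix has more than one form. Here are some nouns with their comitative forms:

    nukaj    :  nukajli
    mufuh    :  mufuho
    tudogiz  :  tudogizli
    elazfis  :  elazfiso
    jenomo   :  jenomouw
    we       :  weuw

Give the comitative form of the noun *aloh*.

aloho

The pattern is voicing of the final sound: -o when the stem ends in a voiceless consonant (*mufuh*, *elazfis*); -li when the stem ends in a voiced consonant (*nukaj*, *tudogiz*); -uw when the stem ends in a vowel (*jenomo*, *we*).
*aloh*: final sound = /h/, a voiceless consonant → -o → *aloho*.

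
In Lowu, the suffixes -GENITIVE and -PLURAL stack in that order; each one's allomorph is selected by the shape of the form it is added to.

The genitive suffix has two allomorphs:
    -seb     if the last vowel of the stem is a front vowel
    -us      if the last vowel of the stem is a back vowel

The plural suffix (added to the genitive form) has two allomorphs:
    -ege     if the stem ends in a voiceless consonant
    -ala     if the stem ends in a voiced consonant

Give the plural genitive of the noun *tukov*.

tukovusege

*tukov*: last vowel = /o/, a back vowel → -us → *tukovus*.
The genitive form *tukovus* — final consonant /s/ (voiceless) → -ege → *tukovusege*.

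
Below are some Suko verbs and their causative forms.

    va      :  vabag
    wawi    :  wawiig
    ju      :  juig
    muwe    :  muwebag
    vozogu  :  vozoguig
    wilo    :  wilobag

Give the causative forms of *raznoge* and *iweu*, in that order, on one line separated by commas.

raznogebag, iweuig

The suffix is conditioned by the last vowel: -ig when the last vowel of the stem is a high vowel (*wawi*, *ju*, *vozogu*); -bag when the last vowel of the stem is a non-high vowel (*va*, *muwe*, *wilo*).
*raznoge*: last vowel = /e/, a non-high vowel → -bag → *raznogebag*.
*iweu* — last vowel /u/ (a high vowel) → -ig → *iweuig*.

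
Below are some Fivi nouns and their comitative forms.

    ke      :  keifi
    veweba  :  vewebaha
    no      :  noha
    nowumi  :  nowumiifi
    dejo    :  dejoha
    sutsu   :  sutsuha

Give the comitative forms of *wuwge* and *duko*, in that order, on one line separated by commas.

Looking at the last vowel of each stem: -ifi when the last vowel of the stem is a front vowel (*ke*, *nowumi*); -ha when the last vowel of the stem is a back vowel (*veweba*, *no*, *dejo*, *sutsu*).
*wuwge*: last vowel = /e/, a front vowel → -ifi → *wuwgeifi*.
The last vowel of *duko* is /o/, which is a back vowel, so the suffix is -ha, giving *dukoha*.

wuwgeifi, dukoha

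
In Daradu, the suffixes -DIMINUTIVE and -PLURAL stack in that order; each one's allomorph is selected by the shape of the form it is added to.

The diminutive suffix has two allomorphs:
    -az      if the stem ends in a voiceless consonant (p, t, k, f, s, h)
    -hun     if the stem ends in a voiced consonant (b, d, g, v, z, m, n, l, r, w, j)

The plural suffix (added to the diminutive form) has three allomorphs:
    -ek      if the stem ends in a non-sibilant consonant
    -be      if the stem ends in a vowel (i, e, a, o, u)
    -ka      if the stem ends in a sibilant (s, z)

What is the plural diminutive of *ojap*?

Since the final consonant of *ojap* is /p/ (voiceless), it takes -az, giving *ojapaz*.
Since the final sound of the diminutive form *ojapaz* is /z/ (a sibilant), it takes -ka, giving *ojapazka*.

ojapazka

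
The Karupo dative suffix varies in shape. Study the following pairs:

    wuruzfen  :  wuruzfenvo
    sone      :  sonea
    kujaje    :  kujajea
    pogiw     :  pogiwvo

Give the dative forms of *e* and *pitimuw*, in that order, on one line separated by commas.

Looking at the final sound of each stem: -vo when the stem ends in a consonant (*wuruzfen*, *pogiw*); -a when the stem ends in a vowel (*sone*, *kujaje*).
Since the final sound of *e* is /e/ (a vowel), it takes -a, giving *ea*.
Since the final sound of *pitimuw* is /w/ (a consonant), it takes -vo, giving *pitimuwvo*.

ea, pitimuwvo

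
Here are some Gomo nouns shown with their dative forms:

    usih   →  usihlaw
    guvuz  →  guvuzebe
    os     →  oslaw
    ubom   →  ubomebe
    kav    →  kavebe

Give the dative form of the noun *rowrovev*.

rowrovevebe

The alternation tracks the final consonant of the stem — -law when the stem ends in a voiceless consonant (*usih*, *os*); -ebe when the stem ends in a voiced consonant (*guvuz*, *ubom*, *kav*).
*rowrovev* — final consonant /v/ (voiced) → -ebe → *rowrovevebe*.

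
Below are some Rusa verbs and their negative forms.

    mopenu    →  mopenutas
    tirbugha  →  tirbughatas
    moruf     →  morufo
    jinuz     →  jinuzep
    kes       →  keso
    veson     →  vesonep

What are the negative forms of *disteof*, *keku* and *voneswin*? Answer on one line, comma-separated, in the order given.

The pattern is voicing of the final sound: -o when the stem ends in a voiceless consonant (*moruf*, *kes*); -ep when the stem ends in a voiced consonant (*jinuz*, *veson*); -tas when the stem ends in a vowel (*mopenu*, *tirbugha*).
*disteof* — final sound /f/ (a voiceless consonant) → -o → *disteofo*.
*keku* — final sound /u/ (a vowel) → -tas → *kekutas*.
Since the final sound of *voneswin* is /n/ (a voiced consonant), it takes -ep, giving *voneswinep*.

disteofo, kekutas, voneswinep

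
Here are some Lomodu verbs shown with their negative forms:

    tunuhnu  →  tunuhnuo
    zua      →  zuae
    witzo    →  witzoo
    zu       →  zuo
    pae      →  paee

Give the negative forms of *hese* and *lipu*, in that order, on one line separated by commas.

The alternation tracks the last vowel of the stem — -o when the last vowel of the stem is a rounded vowel (*tunuhnu*, *witzo*, *zu*); -e when the last vowel of the stem is an unrounded vowel (*zua*, *pae*).
*hese* — last vowel /e/ (an unrounded vowel) → -e → *hesee*.
The last vowel of *lipu* is /u/, which is a rounded vowel, so the suffix is -o, giving *lipuo*.

hesee, lipuo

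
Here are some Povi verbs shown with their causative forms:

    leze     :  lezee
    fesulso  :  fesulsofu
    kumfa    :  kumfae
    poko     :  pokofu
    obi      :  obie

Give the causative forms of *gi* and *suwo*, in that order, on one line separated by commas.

gie, suwofu

Looking at the last vowel of each stem: -fu when the last vowel of the stem is a rounded vowel (*fesulso*, *poko*); -e when the last vowel of the stem is an unrounded vowel (*leze*, *kumfa*, *obi*).
*gi*: last vowel = /i/, an unrounded vowel → -e → *gie*.
The last vowel of *suwo* is /o/, which is a rounded vowel, so the suffix is -fu, giving *suwofu*.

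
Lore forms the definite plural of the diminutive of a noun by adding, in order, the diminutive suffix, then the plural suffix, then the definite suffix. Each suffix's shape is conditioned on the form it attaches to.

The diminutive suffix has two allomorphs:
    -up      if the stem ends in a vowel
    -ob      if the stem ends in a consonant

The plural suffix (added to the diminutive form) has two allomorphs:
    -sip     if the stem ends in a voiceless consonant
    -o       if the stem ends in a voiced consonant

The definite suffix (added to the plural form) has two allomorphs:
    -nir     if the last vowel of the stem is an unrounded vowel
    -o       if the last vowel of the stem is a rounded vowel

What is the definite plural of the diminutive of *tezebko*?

tezebkoupsipnir

*tezebko* — final sound /o/ (a vowel) → -up → *tezebkoup*.
Since the final consonant of the diminutive form *tezebkoup* is /p/ (voiceless), it takes -sip, giving *tezebkoupsip*.
The plural form *tezebkoupsip*: last vowel = /i/, an unrounded vowel → -nir → *tezebkoupsipnir*.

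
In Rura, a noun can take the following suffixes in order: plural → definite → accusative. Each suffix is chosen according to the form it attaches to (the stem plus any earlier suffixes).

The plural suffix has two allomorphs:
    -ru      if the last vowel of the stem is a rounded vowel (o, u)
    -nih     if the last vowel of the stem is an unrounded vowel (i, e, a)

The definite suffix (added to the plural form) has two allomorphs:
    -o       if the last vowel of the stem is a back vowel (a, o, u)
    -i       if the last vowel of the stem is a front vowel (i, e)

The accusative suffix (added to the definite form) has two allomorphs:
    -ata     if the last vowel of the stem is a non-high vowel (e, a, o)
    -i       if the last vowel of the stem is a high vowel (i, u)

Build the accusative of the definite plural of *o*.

oruoata

*o*: last vowel = /o/, a rounded vowel → -ru → *oru*.
The plural form *oru* — last vowel /u/ (a back vowel) → -o → *oruo*.
The last vowel of the definite form *oruo* is /o/, which is a non-high vowel, so the accusative suffix is -ata, giving *oruoata*.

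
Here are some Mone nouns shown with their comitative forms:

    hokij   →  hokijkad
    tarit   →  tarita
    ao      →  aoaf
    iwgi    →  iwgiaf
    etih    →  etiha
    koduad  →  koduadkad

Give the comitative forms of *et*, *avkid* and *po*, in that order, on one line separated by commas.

The alternation tracks the final sound of the stem — -a when the stem ends in a voiceless consonant (*tarit*, *etih*); -kad when the stem ends in a voiced consonant (*hokij*, *koduad*); -af when the stem ends in a vowel (*ao*, *iwgi*).
*et* — final sound /t/ (a voiceless consonant) → -a → *eta*.
*avkid*: final sound = /d/, a voiced consonant → -kad → *avkidkad*.
The final sound of *po* is /o/, which is a vowel, so the suffix is -af, giving *poaf*.

eta, avkidkad, poaf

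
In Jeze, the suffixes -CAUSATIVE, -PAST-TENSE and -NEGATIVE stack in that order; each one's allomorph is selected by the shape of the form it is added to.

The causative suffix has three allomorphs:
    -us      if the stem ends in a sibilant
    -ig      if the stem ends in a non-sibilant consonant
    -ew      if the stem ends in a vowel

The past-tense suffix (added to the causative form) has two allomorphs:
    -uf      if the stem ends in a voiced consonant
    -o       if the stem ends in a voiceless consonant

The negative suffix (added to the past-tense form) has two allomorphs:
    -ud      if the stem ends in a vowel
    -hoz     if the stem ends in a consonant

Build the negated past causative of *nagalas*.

*nagalas*: final sound = /s/, a sibilant → -us → *nagalasus*.
Since the final consonant of the causative form *nagalasus* is /s/ (voiceless), it takes -o, giving *nagalasuso*.
Since the final sound of the past-tense form *nagalasuso* is /o/ (a vowel), it takes -ud, giving *nagalasusoud*.

nagalasusoud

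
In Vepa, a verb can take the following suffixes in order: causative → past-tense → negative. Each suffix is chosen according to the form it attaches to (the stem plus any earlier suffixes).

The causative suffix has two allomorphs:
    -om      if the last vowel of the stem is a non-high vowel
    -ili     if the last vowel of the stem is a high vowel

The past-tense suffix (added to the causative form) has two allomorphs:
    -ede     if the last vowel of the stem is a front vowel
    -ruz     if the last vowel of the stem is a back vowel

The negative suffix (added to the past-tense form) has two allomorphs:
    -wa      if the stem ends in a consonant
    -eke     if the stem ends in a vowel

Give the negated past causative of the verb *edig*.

*edig* — last vowel /i/ (a high vowel) → -ili → *edigili*.
Since the last vowel of the causative form *edigili* is /i/ (a front vowel), it takes -ede, giving *edigiliede*.
The past-tense form *edigiliede*: final sound = /e/, a vowel → -eke → *edigiliedeeke*.

edigiliedeeke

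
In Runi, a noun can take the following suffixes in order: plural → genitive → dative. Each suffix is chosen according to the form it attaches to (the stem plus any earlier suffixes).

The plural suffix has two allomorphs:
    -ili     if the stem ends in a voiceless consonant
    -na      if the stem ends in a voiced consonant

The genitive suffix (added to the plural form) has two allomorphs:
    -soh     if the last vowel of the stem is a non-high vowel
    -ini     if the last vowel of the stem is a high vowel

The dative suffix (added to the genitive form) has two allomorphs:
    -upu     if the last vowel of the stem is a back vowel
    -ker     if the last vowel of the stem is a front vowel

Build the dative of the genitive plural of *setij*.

setijnasohupu

The final consonant of *setij* is /j/, which is voiced, so the plural suffix is -na, giving *setijna*.
The plural form *setijna* — last vowel /a/ (a non-high vowel) → -soh → *setijnasoh*.
The genitive form *setijnasoh* — last vowel /o/ (a back vowel) → -upu → *setijnasohupu*.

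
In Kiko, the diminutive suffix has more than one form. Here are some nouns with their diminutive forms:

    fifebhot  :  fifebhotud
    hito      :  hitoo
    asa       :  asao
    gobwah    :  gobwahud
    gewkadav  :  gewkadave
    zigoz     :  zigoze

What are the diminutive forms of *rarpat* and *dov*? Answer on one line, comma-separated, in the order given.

rarpatud, dove

The suffix is conditioned by the final sound: -ud when the stem ends in a voiceless consonant (*fifebhot*, *gobwah*); -e when the stem ends in a voiced consonant (*gewkadav*, *zigoz*); -o when the stem ends in a vowel (*hito*, *asa*).
*rarpat*: final sound = /t/, a voiceless consonant → -ud → *rarpatud*.
*dov*: final sound = /v/, a voiced consonant → -e → *dove*.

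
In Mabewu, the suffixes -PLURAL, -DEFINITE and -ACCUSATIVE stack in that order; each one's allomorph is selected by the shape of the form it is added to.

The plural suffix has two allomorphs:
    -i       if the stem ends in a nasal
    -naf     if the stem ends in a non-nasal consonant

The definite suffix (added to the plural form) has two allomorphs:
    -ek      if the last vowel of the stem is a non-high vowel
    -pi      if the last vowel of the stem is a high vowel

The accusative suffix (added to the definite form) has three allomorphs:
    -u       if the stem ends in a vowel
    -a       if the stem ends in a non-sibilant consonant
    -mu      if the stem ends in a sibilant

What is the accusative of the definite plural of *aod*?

aodnafeka

The final consonant of *aod* is /d/, which is non-nasal, so the plural suffix is -naf, giving *aodnaf*.
Since the last vowel of the plural form *aodnaf* is /a/ (a non-high vowel), it takes -ek, giving *aodnafek*.
The final sound of the definite form *aodnafek* is /k/, which is a non-sibilant consonant, so the accusative suffix is -a, giving *aodnafeka*.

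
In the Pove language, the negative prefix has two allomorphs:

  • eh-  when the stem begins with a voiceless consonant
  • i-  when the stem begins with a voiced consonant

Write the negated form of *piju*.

*piju* — first consonant /p/ (voiceless) → eh- → *ehpiju*.

ehpiju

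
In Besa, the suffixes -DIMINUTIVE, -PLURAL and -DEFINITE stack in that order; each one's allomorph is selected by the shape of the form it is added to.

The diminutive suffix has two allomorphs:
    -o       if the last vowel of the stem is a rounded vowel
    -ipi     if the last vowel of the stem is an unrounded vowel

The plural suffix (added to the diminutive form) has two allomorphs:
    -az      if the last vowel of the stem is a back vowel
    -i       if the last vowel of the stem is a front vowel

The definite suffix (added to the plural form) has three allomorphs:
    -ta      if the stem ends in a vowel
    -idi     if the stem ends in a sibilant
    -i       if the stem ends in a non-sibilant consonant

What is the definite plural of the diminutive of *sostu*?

Since the last vowel of *sostu* is /u/ (a rounded vowel), it takes -o, giving *sostuo*.
The last vowel of the diminutive form *sostuo* is /o/, which is a back vowel, so the plural suffix is -az, giving *sostuoaz*.
The final sound of the plural form *sostuoaz* is /z/, which is a sibilant, so the definite suffix is -idi, giving *sostuoazidi*.

sostuoazidi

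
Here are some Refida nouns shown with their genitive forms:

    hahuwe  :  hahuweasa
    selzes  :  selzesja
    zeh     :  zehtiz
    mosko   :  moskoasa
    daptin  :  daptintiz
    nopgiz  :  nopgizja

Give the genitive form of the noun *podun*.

The alternation tracks the final sound of the stem — -ja when the stem ends in a sibilant (*selzes*, *nopgiz*); -tiz when the stem ends in a non-sibilant consonant (*zeh*, *daptin*); -asa when the stem ends in a vowel (*hahuwe*, *mosko*).
*podun* — final sound /n/ (a non-sibilant consonant) → -tiz → *poduntiz*.

poduntiz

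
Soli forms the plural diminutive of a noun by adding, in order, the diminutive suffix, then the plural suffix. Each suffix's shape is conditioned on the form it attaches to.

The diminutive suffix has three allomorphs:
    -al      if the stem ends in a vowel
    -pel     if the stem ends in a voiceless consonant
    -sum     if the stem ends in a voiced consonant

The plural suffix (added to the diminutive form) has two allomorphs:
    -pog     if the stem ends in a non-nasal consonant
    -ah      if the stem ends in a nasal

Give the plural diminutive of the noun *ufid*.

Since the final sound of *ufid* is /d/ (a voiced consonant), it takes -sum, giving *ufidsum*.
The diminutive form *ufidsum* — final consonant /m/ (a nasal) → -ah → *ufidsumah*.

ufidsumah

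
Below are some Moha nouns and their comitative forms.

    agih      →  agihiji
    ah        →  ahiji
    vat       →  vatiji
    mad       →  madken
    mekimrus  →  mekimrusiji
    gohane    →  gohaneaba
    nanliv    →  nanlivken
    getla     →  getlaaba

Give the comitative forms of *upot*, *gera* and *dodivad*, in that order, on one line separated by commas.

upotiji, geraaba, dodivadken

The alternation tracks the final sound of the stem — -iji when the stem ends in a voiceless consonant (*agih*, *ah*, *vat*, *mekimrus*); -ken when the stem ends in a voiced consonant (*mad*, *nanliv*); -aba when the stem ends in a vowel (*gohane*, *getla*).
*upot* — final sound /t/ (a voiceless consonant) → -iji → *upotiji*.
Since the final sound of *gera* is /a/ (a vowel), it takes -aba, giving *geraaba*.
The final sound of *dodivad* is /d/, which is a voiced consonant, so the suffix is -ken, giving *dodivadken*.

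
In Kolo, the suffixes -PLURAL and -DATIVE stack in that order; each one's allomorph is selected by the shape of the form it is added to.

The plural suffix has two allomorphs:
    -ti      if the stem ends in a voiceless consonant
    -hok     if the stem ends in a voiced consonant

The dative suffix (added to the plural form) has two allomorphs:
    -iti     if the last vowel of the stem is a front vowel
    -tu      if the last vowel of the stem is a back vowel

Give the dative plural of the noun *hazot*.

hazottiiti

*hazot* — final consonant /t/ (voiceless) → -ti → *hazotti*.
The last vowel of the plural form *hazotti* is /i/, which is a front vowel, so the dative suffix is -iti, giving *hazottiiti*.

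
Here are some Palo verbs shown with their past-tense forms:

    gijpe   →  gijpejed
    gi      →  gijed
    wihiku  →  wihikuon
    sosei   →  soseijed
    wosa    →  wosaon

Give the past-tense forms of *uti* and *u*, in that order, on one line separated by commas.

utijed, uon

The pattern is front/back vowel harmony: -jed when the last vowel of the stem is a front vowel (*gijpe*, *gi*, *sosei*); -on when the last vowel of the stem is a back vowel (*wihiku*, *wosa*).
*uti* — last vowel /i/ (a front vowel) → -jed → *utijed*.
*u*: last vowel = /u/, a back vowel → -on → *uon*.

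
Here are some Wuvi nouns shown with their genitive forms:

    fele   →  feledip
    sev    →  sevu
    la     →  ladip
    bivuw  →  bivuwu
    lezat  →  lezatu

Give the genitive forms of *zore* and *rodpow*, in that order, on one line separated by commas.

The alternation tracks the final sound of the stem — -u when the stem ends in a consonant (*sev*, *bivuw*, *lezat*); -dip when the stem ends in a vowel (*fele*, *la*).
The final sound of *zore* is /e/, which is a vowel, so the suffix is -dip, giving *zoredip*.
The final sound of *rodpow* is /w/, which is a consonant, so the suffix is -u, giving *rodpowu*.

zoredip, rodpowu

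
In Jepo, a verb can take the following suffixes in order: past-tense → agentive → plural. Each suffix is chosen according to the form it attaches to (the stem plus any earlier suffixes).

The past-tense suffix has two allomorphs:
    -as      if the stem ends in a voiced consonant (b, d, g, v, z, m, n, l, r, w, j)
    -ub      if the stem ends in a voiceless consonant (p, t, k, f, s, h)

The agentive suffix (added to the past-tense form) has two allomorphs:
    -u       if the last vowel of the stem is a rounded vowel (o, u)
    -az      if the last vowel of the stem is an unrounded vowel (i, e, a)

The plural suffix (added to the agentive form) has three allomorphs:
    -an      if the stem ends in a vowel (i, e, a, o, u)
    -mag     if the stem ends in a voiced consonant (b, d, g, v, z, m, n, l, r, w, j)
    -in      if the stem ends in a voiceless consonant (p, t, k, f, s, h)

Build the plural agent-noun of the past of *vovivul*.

*vovivul* — final consonant /l/ (voiced) → -as → *vovivulas*.
Since the last vowel of the past-tense form *vovivulas* is /a/ (an unrounded vowel), it takes -az, giving *vovivulasaz*.
The agentive form *vovivulasaz*: final sound = /z/, a voiced consonant → -mag → *vovivulasazmag*.

vovivulasazmag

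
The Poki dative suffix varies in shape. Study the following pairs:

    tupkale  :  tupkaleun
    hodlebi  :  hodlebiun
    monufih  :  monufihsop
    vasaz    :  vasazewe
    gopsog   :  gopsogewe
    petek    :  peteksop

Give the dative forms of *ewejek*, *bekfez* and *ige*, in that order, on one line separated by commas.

ewejeksop, bekfezewe, igeun

The suffix is conditioned by the final sound: -sop when the stem ends in a voiceless consonant (*monufih*, *petek*); -ewe when the stem ends in a voiced consonant (*vasaz*, *gopsog*); -un when the stem ends in a vowel (*tupkale*, *hodlebi*).
Since the final sound of *ewejek* is /k/ (a voiceless consonant), it takes -sop, giving *ewejeksop*.
The final sound of *bekfez* is /z/, which is a voiced consonant, so the suffix is -ewe, giving *bekfezewe*.
Since the final sound of *ige* is /e/ (a vowel), it takes -un, giving *igeun*.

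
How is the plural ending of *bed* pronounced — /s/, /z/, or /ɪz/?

/z/

The stem *bed* ends in a voiced non-sibilant sound.
The plural suffix surfaces as /ɪz/ after sibilants, /s/ after other voiceless consonants, and /z/ after other voiced sounds.
So the plural -s on *bed* is pronounced /z/.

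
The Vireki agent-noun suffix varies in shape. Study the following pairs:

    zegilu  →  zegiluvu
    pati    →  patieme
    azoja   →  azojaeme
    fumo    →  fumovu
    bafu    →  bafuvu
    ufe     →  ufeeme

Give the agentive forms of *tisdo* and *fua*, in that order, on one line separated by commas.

tisdovu, fuaeme

Looking at the last vowel of each stem: -vu when the last vowel of the stem is a rounded vowel (*zegilu*, *fumo*, *bafu*); -eme when the last vowel of the stem is an unrounded vowel (*pati*, *azoja*, *ufe*).
*tisdo* — last vowel /o/ (a rounded vowel) → -vu → *tisdovu*.
*fua*: last vowel = /a/, an unrounded vowel → -eme → *fuaeme*.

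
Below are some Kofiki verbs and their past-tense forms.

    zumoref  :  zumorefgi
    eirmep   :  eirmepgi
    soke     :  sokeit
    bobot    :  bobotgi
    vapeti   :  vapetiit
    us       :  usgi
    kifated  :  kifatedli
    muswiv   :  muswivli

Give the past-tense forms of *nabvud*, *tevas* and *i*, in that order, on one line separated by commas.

The pattern is voicing of the final sound: -gi when the stem ends in a voiceless consonant (*zumoref*, *eirmep*, *bobot*, *us*); -li when the stem ends in a voiced consonant (*kifated*, *muswiv*); -it when the stem ends in a vowel (*soke*, *vapeti*).
*nabvud* — final sound /d/ (a voiced consonant) → -li → *nabvudli*.
Since the final sound of *tevas* is /s/ (a voiceless consonant), it takes -gi, giving *tevasgi*.
*i* — final sound /i/ (a vowel) → -it → *iit*.

nabvudli, tevasgi, iit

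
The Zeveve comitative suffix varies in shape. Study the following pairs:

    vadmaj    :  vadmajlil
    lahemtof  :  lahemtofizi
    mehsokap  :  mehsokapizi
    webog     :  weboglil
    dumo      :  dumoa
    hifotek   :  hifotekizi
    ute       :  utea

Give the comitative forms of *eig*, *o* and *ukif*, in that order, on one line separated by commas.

The alternation tracks the final sound of the stem — -izi when the stem ends in a voiceless consonant (*lahemtof*, *mehsokap*, *hifotek*); -lil when the stem ends in a voiced consonant (*vadmaj*, *webog*); -a when the stem ends in a vowel (*dumo*, *ute*).
Since the final sound of *eig* is /g/ (a voiced consonant), it takes -lil, giving *eiglil*.
Since the final sound of *o* is /o/ (a vowel), it takes -a, giving *oa*.
*ukif*: final sound = /f/, a voiceless consonant → -izi → *ukifizi*.

eiglil, oa, ukifizi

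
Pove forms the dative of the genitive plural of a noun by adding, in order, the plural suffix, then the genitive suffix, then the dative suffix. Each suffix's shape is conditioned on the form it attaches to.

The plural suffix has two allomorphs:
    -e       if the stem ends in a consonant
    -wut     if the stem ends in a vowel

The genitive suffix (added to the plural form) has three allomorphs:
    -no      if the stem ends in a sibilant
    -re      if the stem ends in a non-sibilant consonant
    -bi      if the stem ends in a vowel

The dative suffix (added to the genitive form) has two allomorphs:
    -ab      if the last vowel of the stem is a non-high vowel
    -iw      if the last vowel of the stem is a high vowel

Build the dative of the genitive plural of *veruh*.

The final sound of *veruh* is /h/, which is a consonant, so the plural suffix is -e, giving *veruhe*.
The plural form *veruhe* — final sound /e/ (a vowel) → -bi → *veruhebi*.
Since the last vowel of the genitive form *veruhebi* is /i/ (a high vowel), it takes -iw, giving *veruhebiiw*.

veruhebiiw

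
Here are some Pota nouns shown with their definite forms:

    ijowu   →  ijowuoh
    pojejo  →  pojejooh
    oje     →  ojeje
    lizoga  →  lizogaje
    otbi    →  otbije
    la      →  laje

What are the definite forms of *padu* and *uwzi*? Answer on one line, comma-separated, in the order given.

The pattern is rounding harmony: -oh when the last vowel of the stem is a rounded vowel (*ijowu*, *pojejo*); -je when the last vowel of the stem is an unrounded vowel (*oje*, *lizoga*, *otbi*, *la*).
*padu* — last vowel /u/ (a rounded vowel) → -oh → *paduoh*.
Since the last vowel of *uwzi* is /i/ (an unrounded vowel), it takes -je, giving *uwzije*.

paduoh, uwzije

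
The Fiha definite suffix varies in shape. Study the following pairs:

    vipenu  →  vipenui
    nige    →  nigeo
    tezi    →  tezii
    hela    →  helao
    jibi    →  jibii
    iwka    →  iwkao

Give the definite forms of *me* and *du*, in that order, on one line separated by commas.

The suffix is conditioned by the last vowel: -i when the last vowel of the stem is a high vowel (*vipenu*, *tezi*, *jibi*); -o when the last vowel of the stem is a non-high vowel (*nige*, *hela*, *iwka*).
*me* — last vowel /e/ (a non-high vowel) → -o → *meo*.
*du* — last vowel /u/ (a high vowel) → -i → *dui*.

meo, dui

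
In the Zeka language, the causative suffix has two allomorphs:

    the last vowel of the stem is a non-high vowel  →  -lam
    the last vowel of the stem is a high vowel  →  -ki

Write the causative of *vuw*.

vuwki

*vuw*: last vowel = /u/, a high vowel → -ki → *vuwki*.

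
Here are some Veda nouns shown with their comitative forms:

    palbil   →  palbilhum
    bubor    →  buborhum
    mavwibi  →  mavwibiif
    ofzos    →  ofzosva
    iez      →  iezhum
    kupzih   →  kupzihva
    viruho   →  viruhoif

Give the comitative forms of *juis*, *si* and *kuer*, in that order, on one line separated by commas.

The suffix is conditioned by the final sound: -va when the stem ends in a voiceless consonant (*ofzos*, *kupzih*); -hum when the stem ends in a voiced consonant (*palbil*, *bubor*, *iez*); -if when the stem ends in a vowel (*mavwibi*, *viruho*).
The final sound of *juis* is /s/, which is a voiceless consonant, so the suffix is -va, giving *juisva*.
The final sound of *si* is /i/, which is a vowel, so the suffix is -if, giving *siif*.
The final sound of *kuer* is /r/, which is a voiced consonant, so the suffix is -hum, giving *kuerhum*.

juisva, siif, kuerhum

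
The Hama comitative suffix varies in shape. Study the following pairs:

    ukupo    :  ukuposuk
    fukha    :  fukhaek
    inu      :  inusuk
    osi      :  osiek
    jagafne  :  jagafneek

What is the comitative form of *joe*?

The suffix is conditioned by the last vowel: -suk when the last vowel of the stem is a rounded vowel (*ukupo*, *inu*); -ek when the last vowel of the stem is an unrounded vowel (*fukha*, *osi*, *jagafne*).
*joe* — last vowel /e/ (an unrounded vowel) → -ek → *joeek*.

joeek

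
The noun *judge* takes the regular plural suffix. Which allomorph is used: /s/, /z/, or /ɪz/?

/ɪz/

The stem *judge* ends in a sibilant (/s, z, ʃ, ʒ, tʃ, dʒ/).
The plural suffix surfaces as /ɪz/ after sibilants, /s/ after other voiceless consonants, and /z/ after other voiced sounds.
So the plural -s on *judge* is pronounced /ɪz/.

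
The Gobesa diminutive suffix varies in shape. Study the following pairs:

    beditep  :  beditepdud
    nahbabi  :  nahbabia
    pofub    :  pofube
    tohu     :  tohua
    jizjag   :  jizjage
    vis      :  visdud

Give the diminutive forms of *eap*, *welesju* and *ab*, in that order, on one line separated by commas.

Looking at the final sound of each stem: -dud when the stem ends in a voiceless consonant (*beditep*, *vis*); -e when the stem ends in a voiced consonant (*pofub*, *jizjag*); -a when the stem ends in a vowel (*nahbabi*, *tohu*).
*eap*: final sound = /p/, a voiceless consonant → -dud → *eapdud*.
*welesju*: final sound = /u/, a vowel → -a → *welesjua*.
Since the final sound of *ab* is /b/ (a voiced consonant), it takes -e, giving *abe*.

eapdud, welesjua, abe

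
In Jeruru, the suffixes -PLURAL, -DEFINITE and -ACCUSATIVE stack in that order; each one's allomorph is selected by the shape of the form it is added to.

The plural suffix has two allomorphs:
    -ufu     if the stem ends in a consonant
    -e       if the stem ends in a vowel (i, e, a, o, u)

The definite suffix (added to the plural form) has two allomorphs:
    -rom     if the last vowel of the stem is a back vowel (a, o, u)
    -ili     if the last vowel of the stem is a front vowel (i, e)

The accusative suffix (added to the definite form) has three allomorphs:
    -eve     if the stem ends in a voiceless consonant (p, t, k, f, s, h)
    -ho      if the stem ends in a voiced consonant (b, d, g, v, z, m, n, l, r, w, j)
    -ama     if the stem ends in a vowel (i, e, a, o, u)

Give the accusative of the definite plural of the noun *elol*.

elolufuromho

*elol*: final sound = /l/, a consonant → -ufu → *elolufu*.
Since the last vowel of the plural form *elolufu* is /u/ (a back vowel), it takes -rom, giving *elolufurom*.
The final sound of the definite form *elolufurom* is /m/, which is a voiced consonant, so the accusative suffix is -ho, giving *elolufuromho*.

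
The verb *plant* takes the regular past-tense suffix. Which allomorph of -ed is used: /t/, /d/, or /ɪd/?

The stem *plant* ends in /t/ or /d/.
The -ed suffix is realized as /ɪd/ after /t, d/; as /t/ after other voiceless consonants; and as /d/ after other voiced sounds.
So -ed on *plant* is pronounced /ɪd/.

/ɪd/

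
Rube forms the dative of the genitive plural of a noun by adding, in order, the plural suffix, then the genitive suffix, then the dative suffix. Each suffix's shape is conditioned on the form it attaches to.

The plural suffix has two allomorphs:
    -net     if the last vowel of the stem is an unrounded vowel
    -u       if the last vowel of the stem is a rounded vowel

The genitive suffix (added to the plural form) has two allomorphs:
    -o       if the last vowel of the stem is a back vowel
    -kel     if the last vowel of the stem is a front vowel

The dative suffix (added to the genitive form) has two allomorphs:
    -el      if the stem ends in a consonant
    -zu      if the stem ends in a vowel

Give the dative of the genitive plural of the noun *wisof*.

Since the last vowel of *wisof* is /o/ (a rounded vowel), it takes -u, giving *wisofu*.
The plural form *wisofu*: last vowel = /u/, a back vowel → -o → *wisofuo*.
The genitive form *wisofuo* — final sound /o/ (a vowel) → -zu → *wisofuozu*.

wisofuozu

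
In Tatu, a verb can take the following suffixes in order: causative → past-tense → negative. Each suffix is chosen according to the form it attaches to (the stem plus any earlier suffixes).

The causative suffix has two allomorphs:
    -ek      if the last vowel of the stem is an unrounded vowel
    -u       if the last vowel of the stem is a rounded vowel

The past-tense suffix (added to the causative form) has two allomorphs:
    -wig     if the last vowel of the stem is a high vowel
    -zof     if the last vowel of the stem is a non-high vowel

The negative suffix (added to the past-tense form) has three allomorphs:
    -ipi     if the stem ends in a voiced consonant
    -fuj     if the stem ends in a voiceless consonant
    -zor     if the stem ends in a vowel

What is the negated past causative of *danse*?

Since the last vowel of *danse* is /e/ (an unrounded vowel), it takes -ek, giving *danseek*.
The causative form *danseek* — last vowel /e/ (a non-high vowel) → -zof → *danseekzof*.
The final sound of the past-tense form *danseekzof* is /f/, which is a voiceless consonant, so the negative suffix is -fuj, giving *danseekzoffuj*.

danseekzoffuj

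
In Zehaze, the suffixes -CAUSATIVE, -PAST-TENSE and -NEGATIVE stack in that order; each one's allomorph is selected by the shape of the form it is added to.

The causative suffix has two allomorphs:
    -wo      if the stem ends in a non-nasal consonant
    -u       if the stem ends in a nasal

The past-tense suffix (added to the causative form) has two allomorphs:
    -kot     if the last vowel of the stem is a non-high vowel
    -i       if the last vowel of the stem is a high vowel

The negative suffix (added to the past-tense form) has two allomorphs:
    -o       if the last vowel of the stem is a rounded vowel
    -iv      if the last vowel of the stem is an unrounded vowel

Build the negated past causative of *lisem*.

lisemuiiv

*lisem* — final consonant /m/ (a nasal) → -u → *lisemu*.
Since the last vowel of the causative form *lisemu* is /u/ (a high vowel), it takes -i, giving *lisemui*.
Since the last vowel of the past-tense form *lisemui* is /i/ (an unrounded vowel), it takes -iv, giving *lisemuiiv*.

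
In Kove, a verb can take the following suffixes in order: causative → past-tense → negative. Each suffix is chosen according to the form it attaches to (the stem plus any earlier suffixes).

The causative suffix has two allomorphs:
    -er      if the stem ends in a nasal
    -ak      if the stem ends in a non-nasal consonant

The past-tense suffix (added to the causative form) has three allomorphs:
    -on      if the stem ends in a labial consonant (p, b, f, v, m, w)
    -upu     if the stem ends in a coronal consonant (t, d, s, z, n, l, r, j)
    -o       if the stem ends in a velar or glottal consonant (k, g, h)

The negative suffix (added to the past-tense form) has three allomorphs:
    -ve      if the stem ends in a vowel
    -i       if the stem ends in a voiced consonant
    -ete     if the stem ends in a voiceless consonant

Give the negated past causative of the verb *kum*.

kumerupuve

Since the final consonant of *kum* is /m/ (a nasal), it takes -er, giving *kumer*.
The final consonant of the causative form *kumer* is /r/, which is coronal, so the past-tense suffix is -upu, giving *kumerupu*.
Since the final sound of the past-tense form *kumerupu* is /u/ (a vowel), it takes -ve, giving *kumerupuve*.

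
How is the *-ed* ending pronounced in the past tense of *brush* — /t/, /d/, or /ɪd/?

/t/

The stem *brush* ends in a voiceless consonant other than /t/.
The -ed suffix is realized as /ɪd/ after /t, d/; as /t/ after other voiceless consonants; and as /d/ after other voiced sounds.
So -ed on *brush* is pronounced /t/.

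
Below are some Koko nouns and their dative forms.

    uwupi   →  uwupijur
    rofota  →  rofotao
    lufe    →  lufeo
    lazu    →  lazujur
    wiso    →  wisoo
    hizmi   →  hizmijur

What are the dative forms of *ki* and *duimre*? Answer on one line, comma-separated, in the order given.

The pattern is height harmony: -jur when the last vowel of the stem is a high vowel (*uwupi*, *lazu*, *hizmi*); -o when the last vowel of the stem is a non-high vowel (*rofota*, *lufe*, *wiso*).
Since the last vowel of *ki* is /i/ (a high vowel), it takes -jur, giving *kijur*.
*duimre*: last vowel = /e/, a non-high vowel → -o → *duimreo*.

kijur, duimreo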